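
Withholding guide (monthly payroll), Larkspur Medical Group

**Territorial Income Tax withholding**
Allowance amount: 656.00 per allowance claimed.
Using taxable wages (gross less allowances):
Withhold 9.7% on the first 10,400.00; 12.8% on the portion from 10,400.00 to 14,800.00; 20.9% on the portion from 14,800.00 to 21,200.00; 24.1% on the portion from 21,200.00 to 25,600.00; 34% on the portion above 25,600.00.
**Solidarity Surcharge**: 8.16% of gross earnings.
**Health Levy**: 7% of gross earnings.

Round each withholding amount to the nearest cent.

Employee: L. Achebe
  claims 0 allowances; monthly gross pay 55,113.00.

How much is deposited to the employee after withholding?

Territorial Income Tax: taxable = 55,113.00
  3,970.00 + 34% × (55,113.00 − 25,600.00) = 3,970.00 + 34% × 29,513.00 = 14,004.42
Solidarity Surcharge: 8.16% × 55,113.00 = 4,497.22
Health Levy: 7% × 55,113.00 = 3,857.91
Total withheld: 14,004.42 + 4,497.22 + 3,857.91 = 22,359.55
Net pay: 55,113.00 − 22,359.55 = 32,753.45

32,753.45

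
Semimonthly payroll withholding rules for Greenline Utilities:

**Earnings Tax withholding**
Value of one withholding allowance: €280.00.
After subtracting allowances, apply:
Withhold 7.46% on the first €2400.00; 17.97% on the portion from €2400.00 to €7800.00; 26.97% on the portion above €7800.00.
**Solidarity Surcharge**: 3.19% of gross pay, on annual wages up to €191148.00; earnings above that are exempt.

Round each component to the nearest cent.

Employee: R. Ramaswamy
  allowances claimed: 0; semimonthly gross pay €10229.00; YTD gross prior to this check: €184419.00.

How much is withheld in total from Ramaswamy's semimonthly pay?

€2019.18

Earnings Tax: taxable = €10229.00
  €1149.42 + 26.97% × (€10229.00 − €7800.00) = €1149.42 + 26.97% × €2429.00 = €1804.52
Solidarity Surcharge: cap €191148.00 − YTD €184419.00 = €6729.00 subject; 3.19% × €6729.00 = €214.66
Total: €1804.52 + €214.66 = €2019.18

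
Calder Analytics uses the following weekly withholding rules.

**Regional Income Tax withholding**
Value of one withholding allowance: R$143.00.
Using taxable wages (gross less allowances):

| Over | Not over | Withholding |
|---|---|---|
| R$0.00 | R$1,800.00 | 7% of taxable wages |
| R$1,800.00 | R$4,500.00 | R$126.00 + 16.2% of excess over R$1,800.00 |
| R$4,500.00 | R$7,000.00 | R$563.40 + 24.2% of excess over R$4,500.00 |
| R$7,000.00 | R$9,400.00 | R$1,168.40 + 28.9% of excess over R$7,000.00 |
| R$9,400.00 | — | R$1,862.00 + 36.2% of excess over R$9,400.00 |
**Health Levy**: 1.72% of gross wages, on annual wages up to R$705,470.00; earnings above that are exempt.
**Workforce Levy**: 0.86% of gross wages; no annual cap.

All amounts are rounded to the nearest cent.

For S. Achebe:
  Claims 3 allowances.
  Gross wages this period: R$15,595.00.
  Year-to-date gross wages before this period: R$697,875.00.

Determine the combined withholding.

Regional Income Tax: taxable = R$15,595.00 − 3×R$143.00 = R$15,166.00
  R$1,862.00 + 36.2% × (R$15,166.00 − R$9,400.00) = R$1,862.00 + 36.2% × R$5,766.00 = R$3,949.29
Health Levy: cap R$705,470.00 − YTD R$697,875.00 = R$7,595.00 subject; 1.72% × R$7,595.00 = R$130.63
Workforce Levy: 0.86% × R$15,595.00 = R$134.12
Total: R$3,949.29 + R$130.63 + R$134.12 = R$4,214.04

R$4,214.04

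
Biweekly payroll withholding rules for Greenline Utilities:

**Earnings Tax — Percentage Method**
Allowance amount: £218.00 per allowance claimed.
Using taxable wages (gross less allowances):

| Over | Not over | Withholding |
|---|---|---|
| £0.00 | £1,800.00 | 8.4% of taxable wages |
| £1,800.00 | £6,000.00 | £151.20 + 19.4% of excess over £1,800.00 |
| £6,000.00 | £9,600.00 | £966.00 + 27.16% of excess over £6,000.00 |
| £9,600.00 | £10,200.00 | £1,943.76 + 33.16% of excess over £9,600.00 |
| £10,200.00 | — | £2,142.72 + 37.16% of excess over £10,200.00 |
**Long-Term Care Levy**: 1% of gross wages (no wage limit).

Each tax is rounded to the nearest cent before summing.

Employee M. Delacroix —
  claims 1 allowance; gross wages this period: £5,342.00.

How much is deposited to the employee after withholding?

Earnings Tax: taxable = £5,342.00 − 1×£218.00 = £5,124.00
  £151.20 + 19.4% × (£5,124.00 − £1,800.00) = £151.20 + 19.4% × £3,324.00 = £796.06
Long-Term Care Levy: 1% × £5,342.00 = £53.42
Total withheld: £796.06 + £53.42 = £849.48
Net pay: £5,342.00 − £849.48 = £4,492.52

£4,492.52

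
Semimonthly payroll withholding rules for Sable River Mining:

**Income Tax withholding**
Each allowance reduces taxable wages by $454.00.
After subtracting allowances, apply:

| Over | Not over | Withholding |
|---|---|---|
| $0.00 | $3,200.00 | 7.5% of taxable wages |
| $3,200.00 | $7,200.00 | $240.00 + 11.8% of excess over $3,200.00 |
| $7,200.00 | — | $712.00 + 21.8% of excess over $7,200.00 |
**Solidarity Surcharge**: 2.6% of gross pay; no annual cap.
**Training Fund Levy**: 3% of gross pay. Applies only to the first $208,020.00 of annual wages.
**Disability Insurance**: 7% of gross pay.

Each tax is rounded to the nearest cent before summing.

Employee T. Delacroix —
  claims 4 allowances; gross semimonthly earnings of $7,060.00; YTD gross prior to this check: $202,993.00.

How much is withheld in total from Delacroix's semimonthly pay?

Income Tax: taxable = $7,060.00 − 4×$454.00 = $5,244.00
  $240.00 + 11.8% × ($5,244.00 − $3,200.00) = $240.00 + 11.8% × $2,044.00 = $481.19
Solidarity Surcharge: 2.6% × $7,060.00 = $183.56
Training Fund Levy: cap $208,020.00 − YTD $202,993.00 = $5,027.00 subject; 3% × $5,027.00 = $150.81
Disability Insurance: 7% × $7,060.00 = $494.20
Total: $481.19 + $183.56 + $150.81 + $494.20 = $1,309.76

$1,309.76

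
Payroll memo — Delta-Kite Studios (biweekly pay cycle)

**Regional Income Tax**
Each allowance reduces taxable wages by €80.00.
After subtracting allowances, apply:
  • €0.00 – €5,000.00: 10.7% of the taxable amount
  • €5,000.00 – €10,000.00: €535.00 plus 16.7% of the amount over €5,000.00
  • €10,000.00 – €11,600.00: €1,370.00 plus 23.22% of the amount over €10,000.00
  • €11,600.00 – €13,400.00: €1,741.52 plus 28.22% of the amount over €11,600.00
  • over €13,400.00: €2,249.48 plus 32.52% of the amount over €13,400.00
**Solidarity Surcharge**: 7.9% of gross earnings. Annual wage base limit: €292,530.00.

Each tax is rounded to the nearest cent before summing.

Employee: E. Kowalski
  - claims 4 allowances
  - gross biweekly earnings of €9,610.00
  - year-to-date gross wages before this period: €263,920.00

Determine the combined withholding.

€2,010.62

Regional Income Tax: taxable = €9,610.00 − 4×€80.00 = €9,290.00
  €535.00 + 16.7% × (€9,290.00 − €5,000.00) = €535.00 + 16.7% × €4,290.00 = €1,251.43
Solidarity Surcharge: 7.9% × €9,610.00 = €759.19
Total: €1,251.43 + €759.19 = €2,010.62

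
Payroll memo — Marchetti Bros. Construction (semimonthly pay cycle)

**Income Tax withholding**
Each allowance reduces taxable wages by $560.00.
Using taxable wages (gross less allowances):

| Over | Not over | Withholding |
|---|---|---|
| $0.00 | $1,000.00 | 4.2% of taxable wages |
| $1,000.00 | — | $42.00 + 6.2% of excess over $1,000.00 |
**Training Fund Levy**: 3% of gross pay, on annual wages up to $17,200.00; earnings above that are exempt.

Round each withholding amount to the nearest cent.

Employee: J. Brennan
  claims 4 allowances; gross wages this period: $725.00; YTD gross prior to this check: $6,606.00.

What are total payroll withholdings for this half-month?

Income Tax: taxable = $725.00 − 4×$560.00 = $-1,515.00
  Taxable ≤ 0 → $0.00
Training Fund Levy: 3% × $725.00 = $21.75
Total: $0.00 + $21.75 = $21.75

$21.75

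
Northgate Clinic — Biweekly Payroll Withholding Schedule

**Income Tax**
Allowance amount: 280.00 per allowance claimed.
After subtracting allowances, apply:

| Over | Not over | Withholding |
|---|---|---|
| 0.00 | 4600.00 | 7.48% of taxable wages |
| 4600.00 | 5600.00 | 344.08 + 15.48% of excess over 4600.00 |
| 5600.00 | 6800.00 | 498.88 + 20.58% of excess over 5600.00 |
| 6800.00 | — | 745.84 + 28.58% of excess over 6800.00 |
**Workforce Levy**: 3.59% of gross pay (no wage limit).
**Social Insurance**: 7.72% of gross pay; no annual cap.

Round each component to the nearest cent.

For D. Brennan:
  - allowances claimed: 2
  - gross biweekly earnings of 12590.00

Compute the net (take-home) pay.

8925.50

Income Tax: taxable = 12590.00 − 2×280.00 = 12030.00
  745.84 + 28.58% × (12030.00 − 6800.00) = 745.84 + 28.58% × 5230.00 = 2240.57
Workforce Levy: 3.59% × 12590.00 = 451.98
Social Insurance: 7.72% × 12590.00 = 971.95
Total withheld: 2240.57 + 451.98 + 971.95 = 3664.50
Net pay: 12590.00 − 3664.50 = 8925.50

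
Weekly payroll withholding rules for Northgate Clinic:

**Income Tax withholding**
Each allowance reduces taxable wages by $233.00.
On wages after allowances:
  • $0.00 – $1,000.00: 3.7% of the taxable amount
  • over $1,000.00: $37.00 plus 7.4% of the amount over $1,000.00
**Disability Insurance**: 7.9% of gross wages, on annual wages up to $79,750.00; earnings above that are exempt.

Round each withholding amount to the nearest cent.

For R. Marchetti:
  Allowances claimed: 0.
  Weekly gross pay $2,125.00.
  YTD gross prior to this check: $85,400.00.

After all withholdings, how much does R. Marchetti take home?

Income Tax: taxable = $2,125.00
  $37.00 + 7.4% × ($2,125.00 − $1,000.00) = $37.00 + 7.4% × $1,125.00 = $120.25
Disability Insurance: YTD $85,400.00 ≥ cap $79,750.00 → $0.00
Total withheld: $120.25 + $0.00 = $120.25
Net pay: $2,125.00 − $120.25 = $2,004.75

$2,004.75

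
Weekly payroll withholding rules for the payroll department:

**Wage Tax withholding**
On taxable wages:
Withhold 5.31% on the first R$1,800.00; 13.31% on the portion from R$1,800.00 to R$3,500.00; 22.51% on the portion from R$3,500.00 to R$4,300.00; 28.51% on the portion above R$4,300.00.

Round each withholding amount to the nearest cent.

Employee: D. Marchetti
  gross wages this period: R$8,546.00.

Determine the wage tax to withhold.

Wage Tax: taxable = R$8,546.00
  R$501.93 + 28.51% × (R$8,546.00 − R$4,300.00) = R$501.93 + 28.51% × R$4,246.00 = R$1,712.46

R$1,712.46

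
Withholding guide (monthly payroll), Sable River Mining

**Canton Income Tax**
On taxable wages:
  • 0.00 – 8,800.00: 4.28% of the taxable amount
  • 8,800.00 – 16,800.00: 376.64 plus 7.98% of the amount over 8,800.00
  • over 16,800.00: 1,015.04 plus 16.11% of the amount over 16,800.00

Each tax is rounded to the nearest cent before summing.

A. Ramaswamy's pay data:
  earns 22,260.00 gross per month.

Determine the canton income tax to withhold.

1,894.65

Canton Income Tax: taxable = 22,260.00
  1,015.04 + 16.11% × (22,260.00 − 16,800.00) = 1,015.04 + 16.11% × 5,460.00 = 1,894.65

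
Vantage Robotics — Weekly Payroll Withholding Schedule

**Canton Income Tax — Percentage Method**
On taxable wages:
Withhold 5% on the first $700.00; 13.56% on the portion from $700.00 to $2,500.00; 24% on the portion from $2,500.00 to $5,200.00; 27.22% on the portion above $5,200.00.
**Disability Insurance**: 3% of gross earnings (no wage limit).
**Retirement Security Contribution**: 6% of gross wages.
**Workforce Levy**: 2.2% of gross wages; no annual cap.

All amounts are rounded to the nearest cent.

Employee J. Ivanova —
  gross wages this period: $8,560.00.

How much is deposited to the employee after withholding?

$5,759.61

Canton Income Tax: taxable = $8,560.00
  $927.08 + 27.22% × ($8,560.00 − $5,200.00) = $927.08 + 27.22% × $3,360.00 = $1,841.67
Disability Insurance: 3% × $8,560.00 = $256.80
Retirement Security Contribution: 6% × $8,560.00 = $513.60
Workforce Levy: 2.2% × $8,560.00 = $188.32
Total withheld: $1,841.67 + $256.80 + $513.60 + $188.32 = $2,800.39
Net pay: $8,560.00 − $2,800.39 = $5,759.61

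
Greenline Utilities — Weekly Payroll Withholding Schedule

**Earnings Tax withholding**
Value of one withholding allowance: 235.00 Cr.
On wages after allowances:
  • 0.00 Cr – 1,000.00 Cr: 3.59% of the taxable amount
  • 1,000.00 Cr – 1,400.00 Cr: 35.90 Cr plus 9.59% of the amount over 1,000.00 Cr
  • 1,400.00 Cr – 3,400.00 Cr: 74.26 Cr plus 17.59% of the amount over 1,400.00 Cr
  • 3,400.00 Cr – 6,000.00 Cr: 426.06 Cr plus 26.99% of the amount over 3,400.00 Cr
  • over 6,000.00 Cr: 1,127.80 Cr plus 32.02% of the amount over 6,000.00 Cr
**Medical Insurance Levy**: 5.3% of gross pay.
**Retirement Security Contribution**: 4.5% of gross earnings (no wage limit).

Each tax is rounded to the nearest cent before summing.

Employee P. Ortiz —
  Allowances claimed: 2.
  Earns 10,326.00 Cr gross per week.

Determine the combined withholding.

Earnings Tax: taxable = 10,326.00 Cr − 2×235.00 Cr = 9,856.00 Cr
  1,127.80 Cr + 32.02% × (9,856.00 Cr − 6,000.00 Cr) = 1,127.80 Cr + 32.02% × 3,856.00 Cr = 2,362.49 Cr
Medical Insurance Levy: 5.3% × 10,326.00 Cr = 547.28 Cr
Retirement Security Contribution: 4.5% × 10,326.00 Cr = 464.67 Cr
Total: 2,362.49 Cr + 547.28 Cr + 464.67 Cr = 3,374.44 Cr

3,374.44 Cr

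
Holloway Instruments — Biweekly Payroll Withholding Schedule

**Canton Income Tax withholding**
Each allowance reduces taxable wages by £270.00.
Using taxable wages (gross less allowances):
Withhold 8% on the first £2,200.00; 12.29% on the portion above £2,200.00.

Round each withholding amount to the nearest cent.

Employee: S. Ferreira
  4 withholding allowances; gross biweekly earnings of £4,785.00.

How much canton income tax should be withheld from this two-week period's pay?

£360.96

Canton Income Tax: taxable = £4,785.00 − 4×£270.00 = £3,705.00
  £176.00 + 12.29% × (£3,705.00 − £2,200.00) = £176.00 + 12.29% × £1,505.00 = £360.96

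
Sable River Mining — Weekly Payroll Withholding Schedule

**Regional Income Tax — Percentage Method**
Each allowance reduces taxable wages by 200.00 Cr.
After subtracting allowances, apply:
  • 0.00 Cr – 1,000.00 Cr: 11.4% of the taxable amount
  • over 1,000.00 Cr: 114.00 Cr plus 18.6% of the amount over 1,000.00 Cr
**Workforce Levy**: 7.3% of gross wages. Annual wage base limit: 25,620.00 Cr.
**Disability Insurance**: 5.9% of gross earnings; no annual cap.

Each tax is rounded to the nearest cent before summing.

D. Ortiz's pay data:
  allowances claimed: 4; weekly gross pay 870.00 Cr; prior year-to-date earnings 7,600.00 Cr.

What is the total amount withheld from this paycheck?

Regional Income Tax: taxable = 870.00 Cr − 4×200.00 Cr = 70.00 Cr
  11.4% × 70.00 Cr = 7.98 Cr
Workforce Levy: 7.3% × 870.00 Cr = 63.51 Cr
Disability Insurance: 5.9% × 870.00 Cr = 51.33 Cr
Total: 7.98 Cr + 63.51 Cr + 51.33 Cr = 122.82 Cr

122.82 Cr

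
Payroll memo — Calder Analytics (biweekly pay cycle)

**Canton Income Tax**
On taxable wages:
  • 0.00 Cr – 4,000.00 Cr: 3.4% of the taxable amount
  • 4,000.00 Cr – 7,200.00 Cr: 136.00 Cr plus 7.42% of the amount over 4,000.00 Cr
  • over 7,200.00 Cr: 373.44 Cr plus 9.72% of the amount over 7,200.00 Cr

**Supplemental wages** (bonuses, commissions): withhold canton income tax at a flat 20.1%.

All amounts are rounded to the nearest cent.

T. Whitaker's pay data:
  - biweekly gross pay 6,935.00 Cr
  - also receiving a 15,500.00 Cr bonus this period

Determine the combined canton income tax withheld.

3,469.28 Cr

Canton Income Tax: taxable = 6,935.00 Cr
  136.00 Cr + 7.42% × (6,935.00 Cr − 4,000.00 Cr) = 136.00 Cr + 7.42% × 2,935.00 Cr = 353.78 Cr
Supplemental (20.1% flat on bonus): 20.1% × 15,500.00 Cr = 3,115.50 Cr
Total canton income tax: 353.78 Cr + 3,115.50 Cr = 3,469.28 Cr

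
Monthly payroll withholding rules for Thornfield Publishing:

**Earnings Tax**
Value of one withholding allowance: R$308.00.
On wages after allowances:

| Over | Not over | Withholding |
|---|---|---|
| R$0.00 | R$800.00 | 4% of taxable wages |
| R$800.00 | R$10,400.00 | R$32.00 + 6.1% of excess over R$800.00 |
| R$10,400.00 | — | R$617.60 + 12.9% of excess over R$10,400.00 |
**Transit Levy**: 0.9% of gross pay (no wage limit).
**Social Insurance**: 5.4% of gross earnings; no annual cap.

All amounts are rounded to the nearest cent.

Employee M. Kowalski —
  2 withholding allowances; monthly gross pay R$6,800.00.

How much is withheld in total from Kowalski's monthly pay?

Earnings Tax: taxable = R$6,800.00 − 2×R$308.00 = R$6,184.00
  R$32.00 + 6.1% × (R$6,184.00 − R$800.00) = R$32.00 + 6.1% × R$5,384.00 = R$360.42
Transit Levy: 0.9% × R$6,800.00 = R$61.20
Social Insurance: 5.4% × R$6,800.00 = R$367.20
Total: R$360.42 + R$61.20 + R$367.20 = R$788.82

R$788.82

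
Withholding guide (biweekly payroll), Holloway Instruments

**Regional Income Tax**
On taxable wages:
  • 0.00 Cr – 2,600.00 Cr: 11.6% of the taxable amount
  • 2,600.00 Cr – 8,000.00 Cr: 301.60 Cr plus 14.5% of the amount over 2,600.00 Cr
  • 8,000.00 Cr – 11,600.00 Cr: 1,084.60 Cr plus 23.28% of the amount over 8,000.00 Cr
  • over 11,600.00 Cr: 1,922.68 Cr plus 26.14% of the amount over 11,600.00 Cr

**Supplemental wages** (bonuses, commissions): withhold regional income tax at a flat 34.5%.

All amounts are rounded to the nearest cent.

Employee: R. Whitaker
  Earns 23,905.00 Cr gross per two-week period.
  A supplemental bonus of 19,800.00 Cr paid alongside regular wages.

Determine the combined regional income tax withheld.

Regional Income Tax: taxable = 23,905.00 Cr
  1,922.68 Cr + 26.14% × (23,905.00 Cr − 11,600.00 Cr) = 1,922.68 Cr + 26.14% × 12,305.00 Cr = 5,139.21 Cr
Supplemental (34.5% flat on bonus): 34.5% × 19,800.00 Cr = 6,831.00 Cr
Total regional income tax: 5,139.21 Cr + 6,831.00 Cr = 11,970.21 Cr

11,970.21 Cr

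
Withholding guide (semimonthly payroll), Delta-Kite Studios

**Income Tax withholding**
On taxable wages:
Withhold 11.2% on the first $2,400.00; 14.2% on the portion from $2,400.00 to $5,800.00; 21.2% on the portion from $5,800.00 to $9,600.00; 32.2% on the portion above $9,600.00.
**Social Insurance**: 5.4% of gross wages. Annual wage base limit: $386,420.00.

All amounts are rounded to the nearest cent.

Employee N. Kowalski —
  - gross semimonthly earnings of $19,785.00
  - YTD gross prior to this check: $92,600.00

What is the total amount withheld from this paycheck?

Income Tax: taxable = $19,785.00
  $1,557.20 + 32.2% × ($19,785.00 − $9,600.00) = $1,557.20 + 32.2% × $10,185.00 = $4,836.77
Social Insurance: 5.4% × $19,785.00 = $1,068.39
Total: $4,836.77 + $1,068.39 = $5,905.16

$5,905.16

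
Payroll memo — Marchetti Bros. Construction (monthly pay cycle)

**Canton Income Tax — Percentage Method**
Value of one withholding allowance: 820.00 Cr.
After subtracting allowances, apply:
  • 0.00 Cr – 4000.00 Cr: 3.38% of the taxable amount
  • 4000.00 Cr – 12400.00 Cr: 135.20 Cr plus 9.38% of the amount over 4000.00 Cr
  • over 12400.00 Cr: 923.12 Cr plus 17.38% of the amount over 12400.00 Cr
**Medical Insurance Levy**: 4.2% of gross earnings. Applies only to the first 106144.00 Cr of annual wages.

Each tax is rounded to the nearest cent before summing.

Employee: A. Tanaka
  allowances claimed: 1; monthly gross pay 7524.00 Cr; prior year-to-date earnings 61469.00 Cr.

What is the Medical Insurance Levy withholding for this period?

316.01 Cr

Medical Insurance Levy: 4.2% × 7524.00 Cr = 316.01 Cr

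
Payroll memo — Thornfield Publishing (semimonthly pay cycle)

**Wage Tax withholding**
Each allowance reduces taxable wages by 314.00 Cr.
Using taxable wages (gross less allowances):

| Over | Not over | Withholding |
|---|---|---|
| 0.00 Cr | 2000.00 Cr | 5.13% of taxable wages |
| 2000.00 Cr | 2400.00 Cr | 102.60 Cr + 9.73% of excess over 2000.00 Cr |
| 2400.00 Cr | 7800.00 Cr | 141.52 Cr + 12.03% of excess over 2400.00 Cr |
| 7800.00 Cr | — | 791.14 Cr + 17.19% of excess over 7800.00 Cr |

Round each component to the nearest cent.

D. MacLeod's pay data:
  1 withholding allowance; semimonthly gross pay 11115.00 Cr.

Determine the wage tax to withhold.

Wage Tax: taxable = 11115.00 Cr − 1×314.00 Cr = 10801.00 Cr
  791.14 Cr + 17.19% × (10801.00 Cr − 7800.00 Cr) = 791.14 Cr + 17.19% × 3001.00 Cr = 1307.01 Cr

1307.01 Cr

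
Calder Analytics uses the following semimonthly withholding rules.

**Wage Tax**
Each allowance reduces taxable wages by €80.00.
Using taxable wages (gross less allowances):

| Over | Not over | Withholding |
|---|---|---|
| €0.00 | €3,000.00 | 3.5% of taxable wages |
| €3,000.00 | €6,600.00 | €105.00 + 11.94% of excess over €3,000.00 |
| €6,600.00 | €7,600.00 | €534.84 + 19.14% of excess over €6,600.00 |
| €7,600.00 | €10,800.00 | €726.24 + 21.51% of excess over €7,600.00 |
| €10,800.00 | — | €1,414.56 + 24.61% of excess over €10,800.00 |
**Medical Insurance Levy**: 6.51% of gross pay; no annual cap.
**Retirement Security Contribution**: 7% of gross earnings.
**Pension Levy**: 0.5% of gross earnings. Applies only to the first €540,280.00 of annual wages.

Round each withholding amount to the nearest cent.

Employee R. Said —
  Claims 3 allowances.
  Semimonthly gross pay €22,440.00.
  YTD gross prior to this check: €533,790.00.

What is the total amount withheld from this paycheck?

Wage Tax: taxable = €22,440.00 − 3×€80.00 = €22,200.00
  €1,414.56 + 24.61% × (€22,200.00 − €10,800.00) = €1,414.56 + 24.61% × €11,400.00 = €4,220.10
Medical Insurance Levy: 6.51% × €22,440.00 = €1,460.84
Retirement Security Contribution: 7% × €22,440.00 = €1,570.80
Pension Levy: cap €540,280.00 − YTD €533,790.00 = €6,490.00 subject; 0.5% × €6,490.00 = €32.45
Total: €4,220.10 + €1,460.84 + €1,570.80 + €32.45 = €7,284.19

€7,284.19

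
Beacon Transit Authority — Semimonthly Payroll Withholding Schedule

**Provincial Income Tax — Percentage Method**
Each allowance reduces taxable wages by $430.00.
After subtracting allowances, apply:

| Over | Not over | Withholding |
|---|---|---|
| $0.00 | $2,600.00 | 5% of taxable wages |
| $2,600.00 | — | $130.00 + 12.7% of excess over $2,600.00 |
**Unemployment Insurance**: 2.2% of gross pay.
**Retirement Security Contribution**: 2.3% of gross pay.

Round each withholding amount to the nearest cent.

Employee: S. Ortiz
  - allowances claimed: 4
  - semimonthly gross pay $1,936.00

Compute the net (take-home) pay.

Provincial Income Tax: taxable = $1,936.00 − 4×$430.00 = $216.00
  5% × $216.00 = $10.80
Unemployment Insurance: 2.2% × $1,936.00 = $42.59
Retirement Security Contribution: 2.3% × $1,936.00 = $44.53
Total withheld: $10.80 + $42.59 + $44.53 = $97.92
Net pay: $1,936.00 − $97.92 = $1,838.08

$1,838.08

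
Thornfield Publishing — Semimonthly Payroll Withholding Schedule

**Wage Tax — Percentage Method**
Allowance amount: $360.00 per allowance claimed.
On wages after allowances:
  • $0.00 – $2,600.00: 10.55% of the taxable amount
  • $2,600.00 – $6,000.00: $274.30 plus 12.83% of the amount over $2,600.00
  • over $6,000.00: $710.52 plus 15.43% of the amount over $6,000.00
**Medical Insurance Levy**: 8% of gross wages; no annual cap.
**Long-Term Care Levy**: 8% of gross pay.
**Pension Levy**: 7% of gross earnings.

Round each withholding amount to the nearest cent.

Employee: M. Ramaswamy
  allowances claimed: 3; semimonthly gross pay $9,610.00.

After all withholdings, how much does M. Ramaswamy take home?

Wage Tax: taxable = $9,610.00 − 3×$360.00 = $8,530.00
  $710.52 + 15.43% × ($8,530.00 − $6,000.00) = $710.52 + 15.43% × $2,530.00 = $1,100.90
Medical Insurance Levy: 8% × $9,610.00 = $768.80
Long-Term Care Levy: 8% × $9,610.00 = $768.80
Pension Levy: 7% × $9,610.00 = $672.70
Total withheld: $1,100.90 + $768.80 + $768.80 + $672.70 = $3,311.20
Net pay: $9,610.00 − $3,311.20 = $6,298.80

$6,298.80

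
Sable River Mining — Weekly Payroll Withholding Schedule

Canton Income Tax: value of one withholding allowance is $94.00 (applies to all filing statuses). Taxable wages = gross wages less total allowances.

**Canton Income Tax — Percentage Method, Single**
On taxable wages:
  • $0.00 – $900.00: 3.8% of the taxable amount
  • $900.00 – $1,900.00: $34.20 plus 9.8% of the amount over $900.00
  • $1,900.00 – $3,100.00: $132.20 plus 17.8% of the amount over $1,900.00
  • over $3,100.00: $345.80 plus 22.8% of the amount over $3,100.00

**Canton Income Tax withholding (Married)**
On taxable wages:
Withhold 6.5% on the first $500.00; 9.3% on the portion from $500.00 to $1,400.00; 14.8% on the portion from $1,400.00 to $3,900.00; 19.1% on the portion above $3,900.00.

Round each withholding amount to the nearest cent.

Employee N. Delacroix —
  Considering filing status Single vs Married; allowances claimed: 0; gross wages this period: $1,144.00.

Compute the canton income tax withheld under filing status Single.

Canton Income Tax (Single): taxable = $1,144.00
  $34.20 + 9.8% × ($1,144.00 − $900.00) = $34.20 + 9.8% × $244.00 = $58.11

$58.11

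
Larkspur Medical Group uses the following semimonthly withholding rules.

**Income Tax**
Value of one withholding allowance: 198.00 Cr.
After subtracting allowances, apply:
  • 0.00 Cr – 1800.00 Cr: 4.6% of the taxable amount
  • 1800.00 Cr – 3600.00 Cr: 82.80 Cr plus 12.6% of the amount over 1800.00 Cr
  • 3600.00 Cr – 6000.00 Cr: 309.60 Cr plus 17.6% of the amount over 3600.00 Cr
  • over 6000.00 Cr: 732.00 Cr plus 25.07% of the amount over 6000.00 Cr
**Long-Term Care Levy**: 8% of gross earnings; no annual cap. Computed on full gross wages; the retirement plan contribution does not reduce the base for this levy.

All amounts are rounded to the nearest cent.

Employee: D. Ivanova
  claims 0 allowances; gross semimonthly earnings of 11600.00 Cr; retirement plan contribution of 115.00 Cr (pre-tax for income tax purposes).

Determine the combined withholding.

3035.09 Cr

Income Tax: taxable = 11600.00 Cr − 115.00 Cr = 11485.00 Cr
  732.00 Cr + 25.07% × (11485.00 Cr − 6000.00 Cr) = 732.00 Cr + 25.07% × 5485.00 Cr = 2107.09 Cr
Long-Term Care Levy: 8% × 11600.00 Cr = 928.00 Cr
Total: 2107.09 Cr + 928.00 Cr = 3035.09 Cr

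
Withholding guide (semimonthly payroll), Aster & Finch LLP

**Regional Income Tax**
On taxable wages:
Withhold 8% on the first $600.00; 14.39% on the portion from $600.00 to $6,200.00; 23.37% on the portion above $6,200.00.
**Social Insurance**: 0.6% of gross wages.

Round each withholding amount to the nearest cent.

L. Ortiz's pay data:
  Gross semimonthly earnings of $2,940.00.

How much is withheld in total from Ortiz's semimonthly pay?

$402.37

Regional Income Tax: taxable = $2,940.00
  $48.00 + 14.39% × ($2,940.00 − $600.00) = $48.00 + 14.39% × $2,340.00 = $384.73
Social Insurance: 0.6% × $2,940.00 = $17.64
Total: $384.73 + $17.64 = $402.37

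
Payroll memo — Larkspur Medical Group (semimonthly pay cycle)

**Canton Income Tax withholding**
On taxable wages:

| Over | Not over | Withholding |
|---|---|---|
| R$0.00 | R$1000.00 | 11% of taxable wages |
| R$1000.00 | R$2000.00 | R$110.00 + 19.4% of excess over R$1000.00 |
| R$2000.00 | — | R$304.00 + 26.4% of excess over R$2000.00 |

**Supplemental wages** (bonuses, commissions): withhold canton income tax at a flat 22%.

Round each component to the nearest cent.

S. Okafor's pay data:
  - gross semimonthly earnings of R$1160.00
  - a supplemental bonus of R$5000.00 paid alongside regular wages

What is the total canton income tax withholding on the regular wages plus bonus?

R$1241.04

Canton Income Tax: taxable = R$1160.00
  R$110.00 + 19.4% × (R$1160.00 − R$1000.00) = R$110.00 + 19.4% × R$160.00 = R$141.04
Supplemental (22% flat on bonus): 22% × R$5000.00 = R$1100.00
Total canton income tax: R$141.04 + R$1100.00 = R$1241.04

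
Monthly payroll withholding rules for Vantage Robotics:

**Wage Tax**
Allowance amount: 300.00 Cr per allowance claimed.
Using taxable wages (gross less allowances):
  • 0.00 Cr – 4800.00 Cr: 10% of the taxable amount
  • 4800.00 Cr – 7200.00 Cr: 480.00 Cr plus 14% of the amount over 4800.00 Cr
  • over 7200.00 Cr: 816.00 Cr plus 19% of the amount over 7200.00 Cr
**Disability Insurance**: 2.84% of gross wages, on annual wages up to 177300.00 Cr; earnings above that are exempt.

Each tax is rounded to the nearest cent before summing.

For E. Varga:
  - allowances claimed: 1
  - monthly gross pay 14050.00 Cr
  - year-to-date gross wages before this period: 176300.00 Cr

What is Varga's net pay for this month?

Wage Tax: taxable = 14050.00 Cr − 1×300.00 Cr = 13750.00 Cr
  816.00 Cr + 19% × (13750.00 Cr − 7200.00 Cr) = 816.00 Cr + 19% × 6550.00 Cr = 2060.50 Cr
Disability Insurance: cap 177300.00 Cr − YTD 176300.00 Cr = 1000.00 Cr subject; 2.84% × 1000.00 Cr = 28.40 Cr
Total withheld: 2060.50 Cr + 28.40 Cr = 2088.90 Cr
Net pay: 14050.00 Cr − 2088.90 Cr = 11961.10 Cr

11961.10 Cr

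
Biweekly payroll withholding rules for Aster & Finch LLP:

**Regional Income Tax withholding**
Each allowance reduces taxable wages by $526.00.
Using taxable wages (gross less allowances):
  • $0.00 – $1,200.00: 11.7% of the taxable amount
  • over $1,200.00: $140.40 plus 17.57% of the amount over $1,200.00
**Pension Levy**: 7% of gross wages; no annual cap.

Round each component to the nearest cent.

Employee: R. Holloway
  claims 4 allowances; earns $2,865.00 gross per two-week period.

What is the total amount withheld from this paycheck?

Regional Income Tax: taxable = $2,865.00 − 4×$526.00 = $761.00
  11.7% × $761.00 = $89.04
Pension Levy: 7% × $2,865.00 = $200.55
Total: $89.04 + $200.55 = $289.59

$289.59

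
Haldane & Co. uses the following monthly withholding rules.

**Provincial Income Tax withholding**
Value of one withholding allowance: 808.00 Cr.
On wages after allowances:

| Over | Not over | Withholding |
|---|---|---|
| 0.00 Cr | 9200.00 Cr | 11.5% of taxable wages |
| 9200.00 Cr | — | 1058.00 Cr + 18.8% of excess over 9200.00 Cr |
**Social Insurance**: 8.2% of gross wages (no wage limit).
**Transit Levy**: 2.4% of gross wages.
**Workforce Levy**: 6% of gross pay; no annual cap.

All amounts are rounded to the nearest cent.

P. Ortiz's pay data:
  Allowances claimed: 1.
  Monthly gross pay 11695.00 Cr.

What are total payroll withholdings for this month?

3316.53 Cr

Provincial Income Tax: taxable = 11695.00 Cr − 1×808.00 Cr = 10887.00 Cr
  1058.00 Cr + 18.8% × (10887.00 Cr − 9200.00 Cr) = 1058.00 Cr + 18.8% × 1687.00 Cr = 1375.16 Cr
Social Insurance: 8.2% × 11695.00 Cr = 958.99 Cr
Transit Levy: 2.4% × 11695.00 Cr = 280.68 Cr
Workforce Levy: 6% × 11695.00 Cr = 701.70 Cr
Total: 1375.16 Cr + 958.99 Cr + 280.68 Cr + 701.70 Cr = 3316.53 Cr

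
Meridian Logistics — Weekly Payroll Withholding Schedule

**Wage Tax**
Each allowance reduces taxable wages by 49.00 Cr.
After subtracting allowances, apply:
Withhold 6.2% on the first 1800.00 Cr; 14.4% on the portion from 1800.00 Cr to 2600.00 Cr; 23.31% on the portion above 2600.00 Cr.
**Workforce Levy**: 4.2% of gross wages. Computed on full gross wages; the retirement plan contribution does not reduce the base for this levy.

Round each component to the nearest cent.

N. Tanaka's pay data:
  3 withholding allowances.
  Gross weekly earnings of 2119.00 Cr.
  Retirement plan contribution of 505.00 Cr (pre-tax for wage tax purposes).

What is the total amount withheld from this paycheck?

Wage Tax: taxable = 2119.00 Cr − 505.00 Cr − 3×49.00 Cr = 1467.00 Cr
  6.2% × 1467.00 Cr = 90.95 Cr
Workforce Levy: 4.2% × 2119.00 Cr = 89.00 Cr
Total: 90.95 Cr + 89.00 Cr = 179.95 Cr

179.95 Cr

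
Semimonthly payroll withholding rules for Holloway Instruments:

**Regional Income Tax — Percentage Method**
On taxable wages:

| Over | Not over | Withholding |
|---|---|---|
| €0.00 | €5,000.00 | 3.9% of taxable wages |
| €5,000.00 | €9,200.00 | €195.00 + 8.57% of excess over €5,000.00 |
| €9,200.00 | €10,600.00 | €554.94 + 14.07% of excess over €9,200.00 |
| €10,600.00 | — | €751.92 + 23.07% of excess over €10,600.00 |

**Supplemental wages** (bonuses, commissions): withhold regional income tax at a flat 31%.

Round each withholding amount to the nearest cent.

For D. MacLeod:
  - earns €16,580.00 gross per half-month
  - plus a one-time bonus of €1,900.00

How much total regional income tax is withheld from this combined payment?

€2,720.51

Regional Income Tax: taxable = €16,580.00
  €751.92 + 23.07% × (€16,580.00 − €10,600.00) = €751.92 + 23.07% × €5,980.00 = €2,131.51
Supplemental (31% flat on bonus): 31% × €1,900.00 = €589.00
Total regional income tax: €2,131.51 + €589.00 = €2,720.51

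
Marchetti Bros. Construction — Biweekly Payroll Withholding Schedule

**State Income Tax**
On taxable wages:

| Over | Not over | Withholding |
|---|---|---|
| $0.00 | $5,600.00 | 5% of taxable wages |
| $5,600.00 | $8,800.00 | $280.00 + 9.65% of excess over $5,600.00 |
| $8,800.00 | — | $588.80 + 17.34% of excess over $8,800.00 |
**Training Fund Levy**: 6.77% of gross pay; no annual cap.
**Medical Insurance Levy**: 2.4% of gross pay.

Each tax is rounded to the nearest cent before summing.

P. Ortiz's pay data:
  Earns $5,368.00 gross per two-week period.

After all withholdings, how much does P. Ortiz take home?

$4,607.36

State Income Tax: taxable = $5,368.00
  5% × $5,368.00 = $268.40
Training Fund Levy: 6.77% × $5,368.00 = $363.41
Medical Insurance Levy: 2.4% × $5,368.00 = $128.83
Total withheld: $268.40 + $363.41 + $128.83 = $760.64
Net pay: $5,368.00 − $760.64 = $4,607.36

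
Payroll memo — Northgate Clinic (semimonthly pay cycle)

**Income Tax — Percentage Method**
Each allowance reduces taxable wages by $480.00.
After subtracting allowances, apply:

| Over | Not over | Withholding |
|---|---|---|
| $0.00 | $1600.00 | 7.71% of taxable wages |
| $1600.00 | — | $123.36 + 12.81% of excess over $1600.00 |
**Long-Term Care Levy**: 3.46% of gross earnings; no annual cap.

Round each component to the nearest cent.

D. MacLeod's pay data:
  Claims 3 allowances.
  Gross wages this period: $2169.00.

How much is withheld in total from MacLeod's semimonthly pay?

$131.26

Income Tax: taxable = $2169.00 − 3×$480.00 = $729.00
  7.71% × $729.00 = $56.21
Long-Term Care Levy: 3.46% × $2169.00 = $75.05
Total: $56.21 + $75.05 = $131.26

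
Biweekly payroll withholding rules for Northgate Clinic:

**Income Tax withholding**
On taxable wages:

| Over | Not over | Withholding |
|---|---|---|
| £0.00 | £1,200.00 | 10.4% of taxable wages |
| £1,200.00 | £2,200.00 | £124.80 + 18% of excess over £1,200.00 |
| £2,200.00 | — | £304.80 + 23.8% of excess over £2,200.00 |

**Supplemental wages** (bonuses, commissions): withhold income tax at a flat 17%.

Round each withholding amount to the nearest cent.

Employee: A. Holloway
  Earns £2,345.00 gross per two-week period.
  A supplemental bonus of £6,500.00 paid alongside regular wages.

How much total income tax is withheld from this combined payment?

£1,444.31

Income Tax: taxable = £2,345.00
  £304.80 + 23.8% × (£2,345.00 − £2,200.00) = £304.80 + 23.8% × £145.00 = £339.31
Supplemental (17% flat on bonus): 17% × £6,500.00 = £1,105.00
Total income tax: £339.31 + £1,105.00 = £1,444.31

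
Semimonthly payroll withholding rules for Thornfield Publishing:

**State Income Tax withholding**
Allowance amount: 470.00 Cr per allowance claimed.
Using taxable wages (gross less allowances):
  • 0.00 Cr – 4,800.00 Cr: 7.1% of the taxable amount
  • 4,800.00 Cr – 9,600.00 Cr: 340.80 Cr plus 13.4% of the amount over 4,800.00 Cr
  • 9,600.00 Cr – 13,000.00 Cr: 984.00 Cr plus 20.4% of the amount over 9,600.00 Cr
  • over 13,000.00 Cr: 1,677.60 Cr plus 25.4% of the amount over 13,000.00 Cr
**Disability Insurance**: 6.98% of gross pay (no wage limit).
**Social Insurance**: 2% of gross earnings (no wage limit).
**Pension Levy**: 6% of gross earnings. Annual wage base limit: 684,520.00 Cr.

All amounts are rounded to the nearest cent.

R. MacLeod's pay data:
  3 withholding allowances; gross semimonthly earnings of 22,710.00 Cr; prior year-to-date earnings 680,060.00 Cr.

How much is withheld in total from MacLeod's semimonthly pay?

State Income Tax: taxable = 22,710.00 Cr − 3×470.00 Cr = 21,300.00 Cr
  1,677.60 Cr + 25.4% × (21,300.00 Cr − 13,000.00 Cr) = 1,677.60 Cr + 25.4% × 8,300.00 Cr = 3,785.80 Cr
Disability Insurance: 6.98% × 22,710.00 Cr = 1,585.16 Cr
Social Insurance: 2% × 22,710.00 Cr = 454.20 Cr
Pension Levy: cap 684,520.00 Cr − YTD 680,060.00 Cr = 4,460.00 Cr subject; 6% × 4,460.00 Cr = 267.60 Cr
Total: 3,785.80 Cr + 1,585.16 Cr + 454.20 Cr + 267.60 Cr = 6,092.76 Cr

6,092.76 Cr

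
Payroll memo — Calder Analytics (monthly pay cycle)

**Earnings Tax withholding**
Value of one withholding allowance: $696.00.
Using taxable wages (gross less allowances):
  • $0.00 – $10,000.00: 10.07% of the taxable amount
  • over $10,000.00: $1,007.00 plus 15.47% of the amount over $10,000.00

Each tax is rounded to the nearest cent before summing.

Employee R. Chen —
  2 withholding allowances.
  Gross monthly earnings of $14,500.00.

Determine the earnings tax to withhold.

Earnings Tax: taxable = $14,500.00 − 2×$696.00 = $13,108.00
  $1,007.00 + 15.47% × ($13,108.00 − $10,000.00) = $1,007.00 + 15.47% × $3,108.00 = $1,487.81

$1,487.81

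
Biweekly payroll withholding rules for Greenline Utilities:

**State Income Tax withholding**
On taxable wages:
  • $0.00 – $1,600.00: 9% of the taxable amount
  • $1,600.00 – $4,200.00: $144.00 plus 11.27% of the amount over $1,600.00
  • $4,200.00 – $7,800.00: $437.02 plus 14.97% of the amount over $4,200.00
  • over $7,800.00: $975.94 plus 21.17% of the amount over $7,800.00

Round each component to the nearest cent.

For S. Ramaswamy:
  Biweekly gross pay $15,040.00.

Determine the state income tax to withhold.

State Income Tax: taxable = $15,040.00
  $975.94 + 21.17% × ($15,040.00 − $7,800.00) = $975.94 + 21.17% × $7,240.00 = $2,508.65

$2,508.65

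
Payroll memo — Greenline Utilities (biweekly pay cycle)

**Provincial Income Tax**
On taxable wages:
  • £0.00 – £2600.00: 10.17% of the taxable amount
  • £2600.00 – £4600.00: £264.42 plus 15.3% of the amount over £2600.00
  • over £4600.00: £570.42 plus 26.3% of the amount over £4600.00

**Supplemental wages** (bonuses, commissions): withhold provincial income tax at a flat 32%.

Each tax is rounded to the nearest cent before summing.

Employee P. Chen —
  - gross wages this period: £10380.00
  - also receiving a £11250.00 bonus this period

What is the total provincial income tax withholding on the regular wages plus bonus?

Provincial Income Tax: taxable = £10380.00
  £570.42 + 26.3% × (£10380.00 − £4600.00) = £570.42 + 26.3% × £5780.00 = £2090.56
Supplemental (32% flat on bonus): 32% × £11250.00 = £3600.00
Total provincial income tax: £2090.56 + £3600.00 = £5690.56

£5690.56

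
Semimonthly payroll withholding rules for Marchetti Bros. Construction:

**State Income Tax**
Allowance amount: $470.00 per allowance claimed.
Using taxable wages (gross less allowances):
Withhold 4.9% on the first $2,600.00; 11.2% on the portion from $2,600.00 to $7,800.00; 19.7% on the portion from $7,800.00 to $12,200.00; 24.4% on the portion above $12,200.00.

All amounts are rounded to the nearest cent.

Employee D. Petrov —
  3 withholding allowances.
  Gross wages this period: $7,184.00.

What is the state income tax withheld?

State Income Tax: taxable = $7,184.00 − 3×$470.00 = $5,774.00
  $127.40 + 11.2% × ($5,774.00 − $2,600.00) = $127.40 + 11.2% × $3,174.00 = $482.89

$482.89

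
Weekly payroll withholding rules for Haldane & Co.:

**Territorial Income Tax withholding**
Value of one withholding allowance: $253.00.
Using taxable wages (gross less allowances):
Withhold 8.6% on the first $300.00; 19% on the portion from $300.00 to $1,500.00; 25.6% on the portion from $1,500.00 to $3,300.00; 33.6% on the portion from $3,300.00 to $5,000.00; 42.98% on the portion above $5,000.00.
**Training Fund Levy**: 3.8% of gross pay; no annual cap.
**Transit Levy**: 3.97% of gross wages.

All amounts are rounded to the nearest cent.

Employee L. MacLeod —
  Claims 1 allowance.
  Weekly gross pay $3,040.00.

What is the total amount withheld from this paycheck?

Territorial Income Tax: taxable = $3,040.00 − 1×$253.00 = $2,787.00
  $253.80 + 25.6% × ($2,787.00 − $1,500.00) = $253.80 + 25.6% × $1,287.00 = $583.27
Training Fund Levy: 3.8% × $3,040.00 = $115.52
Transit Levy: 3.97% × $3,040.00 = $120.69
Total: $583.27 + $115.52 + $120.69 = $819.48

$819.48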